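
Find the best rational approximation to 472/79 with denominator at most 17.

6/1

Expand x = 472/79 as a continued fraction with the Euclidean algorithm:
  472 = 5*79 + 77, so a_0 = 5.
  79 = 1*77 + 2, so a_1 = 1.
  77 = 38*2 + 1, so a_2 = 38.
  2 = 2*1 + 0, so a_3 = 2.
so x = [5; 1, 38, 2].
Convergents (p_i = a_i*p_{i-1} + p_{i-2}, q_i = a_i*q_{i-1} + q_{i-2} with p_{-2}=0, p_{-1}=1, q_{-2}=1, q_{-1}=0), until the denominator exceeds 17:
  i=0: a_0=5, p_0 = 5*1 + 0 = 5, q_0 = 5*0 + 1 = 1.
  i=1: a_1=1, p_1 = 1*5 + 1 = 6, q_1 = 1*1 + 0 = 1.
  i=2: a_2=38, p_2 = 38*6 + 5 = 233, q_2 = 38*1 + 1 = 39.
q_2 = 39 > 17, so the last convergent with denominator <= 17 is p_1/q_1 = 6/1.
The closest fraction with denominator <= 17 is either p_1/q_1 or the intermediate fraction (k*p_1 + p_0)/(k*q_1 + q_0) with the largest k >= 1 whose denominator stays <= 17; these approach x as k grows, and every other convergent or intermediate fraction in range is farther away.
Largest k: floor((17 - q_0)/q_1) = floor((17 - 1)/1) = 16.
That gives (16*6 + 5)/(16*1 + 1) = 101/17.
Compare the errors: |x - 6/1| = |472*1 - 6*79|/(79*1) = 2/79, and |x - 101/17| = |472*17 - 101*79|/(79*17) = 45/1343.
Cross-multiplying, 2*1343 = 2686 < 3555 = 45*79, so 2/79 is smaller: the convergent 6/1 is closer to x than 101/17.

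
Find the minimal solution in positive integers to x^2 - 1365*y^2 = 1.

First expand sqrt(1365) as a continued fraction. With x_i = (sqrt(1365) + m_i)/d_i and (m_0, d_0) = (0, 1): a_0 = floor(sqrt(1365)) = 36, since 36^2 = 1296 <= 1365 < 1369 = 37^2.
Iterate m_{i+1} = d_i*a_i - m_i, d_{i+1} = (1365 - m_{i+1}^2)/d_i, a_{i+1} = floor((a_0 + m_{i+1})/d_{i+1}):
  m_1 = 1*36 - 0 = 36, d_1 = (1365 - 36^2)/1 = 69/1 = 69, a_1 = floor((36 + 36)/69) = 1.
  m_2 = 69*1 - 36 = 33, d_2 = (1365 - 33^2)/69 = 276/69 = 4, a_2 = floor((36 + 33)/4) = 17.
  m_3 = 4*17 - 33 = 35, d_3 = (1365 - 35^2)/4 = 140/4 = 35, a_3 = floor((36 + 35)/35) = 2.
  m_4 = 35*2 - 35 = 35, d_4 = (1365 - 35^2)/35 = 140/35 = 4, a_4 = floor((36 + 35)/4) = 17.
  m_5 = 4*17 - 35 = 33, d_5 = (1365 - 33^2)/4 = 276/4 = 69, a_5 = floor((36 + 33)/69) = 1.
  m_6 = 69*1 - 33 = 36, d_6 = (1365 - 36^2)/69 = 69/69 = 1, a_6 = floor((36 + 36)/1) = 72.
  m_7 = 1*72 - 36 = 36, d_7 = (1365 - 36^2)/1 = 69/1 = 69: (m_7, d_7) = (m_1, d_1) = (36, 69), so from here the quotients repeat a_1, ..., a_6; the period length is 6.
So sqrt(1365) = [36; (1, 17, 2, 17, 1, 72)] with period length k = 6.
k is even, so the fundamental solution of x^2 - 1365y^2 = 1 is (p_{k-1}, q_{k-1}) = (p_5, q_5); compute convergents through index 5.
Convergents (p_i = a_i*p_{i-1} + p_{i-2}, q_i = a_i*q_{i-1} + q_{i-2} with p_{-2}=0, p_{-1}=1, q_{-2}=1, q_{-1}=0):
  i=0: a_0=36, p_0 = 36*1 + 0 = 36, q_0 = 36*0 + 1 = 1.
  i=1: a_1=1, p_1 = 1*36 + 1 = 37, q_1 = 1*1 + 0 = 1.
  i=2: a_2=17, p_2 = 17*37 + 36 = 665, q_2 = 17*1 + 1 = 18.
  i=3: a_3=2, p_3 = 2*665 + 37 = 1367, q_3 = 2*18 + 1 = 37.
  i=4: a_4=17, p_4 = 17*1367 + 665 = 23904, q_4 = 17*37 + 18 = 647.
  i=5: a_5=1, p_5 = 1*23904 + 1367 = 25271, q_5 = 1*647 + 37 = 684.
Check: 25271^2 - 1365*684^2 = 638623441 - 638623440 = 1, so (x, y) = (25271, 684) solves the equation, and by the theorem it is the least positive solution.

(x, y) = (25271, 684)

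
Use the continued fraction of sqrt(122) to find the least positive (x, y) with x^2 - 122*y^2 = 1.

(x, y) = (243, 22)

First expand sqrt(122) as a continued fraction. With x_i = (sqrt(122) + m_i)/d_i and (m_0, d_0) = (0, 1): a_0 = floor(sqrt(122)) = 11, since 11^2 = 121 <= 122 < 144 = 12^2.
Iterate m_{i+1} = d_i*a_i - m_i, d_{i+1} = (122 - m_{i+1}^2)/d_i, a_{i+1} = floor((a_0 + m_{i+1})/d_{i+1}):
  m_1 = 1*11 - 0 = 11, d_1 = (122 - 11^2)/1 = 1/1 = 1, a_1 = floor((11 + 11)/1) = 22.
  m_2 = 1*22 - 11 = 11, d_2 = (122 - 11^2)/1 = 1/1 = 1: (m_2, d_2) = (m_1, d_1) = (11, 1), so from here the quotient a_1 repeats; the period length is 1.
So sqrt(122) = [11; (22)] with period length k = 1.
k is odd, so (p_{k-1}, q_{k-1}) only solves x^2 - 122y^2 = -1 and the fundamental solution of x^2 - 122y^2 = 1 is (p_{2k-1}, q_{2k-1}) = (p_1, q_1); compute convergents through index 1, running through the period twice.
Convergents (p_i = a_i*p_{i-1} + p_{i-2}, q_i = a_i*q_{i-1} + q_{i-2} with p_{-2}=0, p_{-1}=1, q_{-2}=1, q_{-1}=0):
  i=0: a_0=11, p_0 = 11*1 + 0 = 11, q_0 = 11*0 + 1 = 1.
  i=1: a_1=22, p_1 = 22*11 + 1 = 243, q_1 = 22*1 + 0 = 22.
Indeed p_0^2 - 122*q_0^2 = 121 - 122 = -1, not +1.
Check: 243^2 - 122*22^2 = 59049 - 59048 = 1, so (x, y) = (243, 22) solves the equation, and by the theorem it is the least positive solution.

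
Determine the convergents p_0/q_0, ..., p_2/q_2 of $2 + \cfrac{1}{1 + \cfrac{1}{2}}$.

2/1, 3/1, 8/3

Using the convergent recurrence p_i = a_i*p_{i-1} + p_{i-2}, q_i = a_i*q_{i-1} + q_{i-2} with p_{-2}=0, p_{-1}=1, q_{-2}=1, q_{-1}=0:
  i=0: a_0=2, p_0 = 2*1 + 0 = 2, q_0 = 2*0 + 1 = 1.
  i=1: a_1=1, p_1 = 1*2 + 1 = 3, q_1 = 1*1 + 0 = 1.
  i=2: a_2=2, p_2 = 2*3 + 2 = 8, q_2 = 2*1 + 1 = 3.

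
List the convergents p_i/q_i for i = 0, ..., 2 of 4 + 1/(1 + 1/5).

4/1, 5/1, 29/6

Using the convergent recurrence p_i = a_i*p_{i-1} + p_{i-2}, q_i = a_i*q_{i-1} + q_{i-2} with p_{-2}=0, p_{-1}=1, q_{-2}=1, q_{-1}=0:
  i=0: a_0=4, p_0 = 4*1 + 0 = 4, q_0 = 4*0 + 1 = 1.
  i=1: a_1=1, p_1 = 1*4 + 1 = 5, q_1 = 1*1 + 0 = 1.
  i=2: a_2=5, p_2 = 5*5 + 4 = 29, q_2 = 5*1 + 1 = 6.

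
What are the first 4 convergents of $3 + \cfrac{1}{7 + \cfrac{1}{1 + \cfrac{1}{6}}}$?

Using the convergent recurrence p_i = a_i*p_{i-1} + p_{i-2}, q_i = a_i*q_{i-1} + q_{i-2} with p_{-2}=0, p_{-1}=1, q_{-2}=1, q_{-1}=0:
  i=0: a_0=3, p_0 = 3*1 + 0 = 3, q_0 = 3*0 + 1 = 1.
  i=1: a_1=7, p_1 = 7*3 + 1 = 22, q_1 = 7*1 + 0 = 7.
  i=2: a_2=1, p_2 = 1*22 + 3 = 25, q_2 = 1*7 + 1 = 8.
  i=3: a_3=6, p_3 = 6*25 + 22 = 172, q_3 = 6*8 + 7 = 55.

3/1, 22/7, 25/8, 172/55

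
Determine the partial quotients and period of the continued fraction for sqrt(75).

[8; (1, 1, 1, 16)]

Write x_i = (sqrt(75) + m_i)/d_i with (m_0, d_0) = (0, 1). a_0 = floor(sqrt(75)) = 8, since 8^2 = 64 <= 75 < 81 = 9^2.
Iterate m_{i+1} = d_i*a_i - m_i, d_{i+1} = (75 - m_{i+1}^2)/d_i, a_{i+1} = floor((a_0 + m_{i+1})/d_{i+1}):
  m_1 = 1*8 - 0 = 8, d_1 = (75 - 8^2)/1 = 11/1 = 11, a_1 = floor((8 + 8)/11) = 1.
  m_2 = 11*1 - 8 = 3, d_2 = (75 - 3^2)/11 = 66/11 = 6, a_2 = floor((8 + 3)/6) = 1.
  m_3 = 6*1 - 3 = 3, d_3 = (75 - 3^2)/6 = 66/6 = 11, a_3 = floor((8 + 3)/11) = 1.
  m_4 = 11*1 - 3 = 8, d_4 = (75 - 8^2)/11 = 11/11 = 1, a_4 = floor((8 + 8)/1) = 16.
  m_5 = 1*16 - 8 = 8, d_5 = (75 - 8^2)/1 = 11/1 = 11: (m_5, d_5) = (m_1, d_1) = (8, 11), so from here the quotients repeat a_1, ..., a_4; the period length is 4.
Hence the expansion of sqrt(75) is a_0 = 8 followed by the repeating block 1, 1, 1, 16 (period 4).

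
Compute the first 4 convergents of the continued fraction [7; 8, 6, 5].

7/1, 57/8, 349/49, 1802/253

Using the convergent recurrence p_i = a_i*p_{i-1} + p_{i-2}, q_i = a_i*q_{i-1} + q_{i-2} with p_{-2}=0, p_{-1}=1, q_{-2}=1, q_{-1}=0:
  i=0: a_0=7, p_0 = 7*1 + 0 = 7, q_0 = 7*0 + 1 = 1.
  i=1: a_1=8, p_1 = 8*7 + 1 = 57, q_1 = 8*1 + 0 = 8.
  i=2: a_2=6, p_2 = 6*57 + 7 = 349, q_2 = 6*8 + 1 = 49.
  i=3: a_3=5, p_3 = 5*349 + 57 = 1802, q_3 = 5*49 + 8 = 253.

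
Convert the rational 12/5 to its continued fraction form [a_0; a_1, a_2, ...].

Run the Euclidean algorithm on 12 and 5; the successive quotients are the partial quotients a_0, a_1, ... (each step inverts the fractional part left over by the previous one):
  12 = 2*5 + 2, so a_0 = 2.
  5 = 2*2 + 1, so a_1 = 2.
  2 = 2*1 + 0, so a_2 = 2.
The remainder reaches 0 after 3 divisions, so the expansion has 3 partial quotients, read off in order.

[2; 2, 2]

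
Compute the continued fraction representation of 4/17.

[0; 4, 4]

Run the Euclidean algorithm on 4 and 17; the successive quotients are the partial quotients a_0, a_1, ... (each step inverts the fractional part left over by the previous one):
  4 = 0*17 + 4, so a_0 = 0.
  17 = 4*4 + 1, so a_1 = 4.
  4 = 4*1 + 0, so a_2 = 4.
The remainder reaches 0 after 3 divisions, so the expansion has 3 partial quotients, read off in order.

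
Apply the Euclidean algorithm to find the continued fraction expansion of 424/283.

Run the Euclidean algorithm on 424 and 283; the successive quotients are the partial quotients a_0, a_1, ... (each step inverts the fractional part left over by the previous one):
  424 = 1*283 + 141, so a_0 = 1.
  283 = 2*141 + 1, so a_1 = 2.
  141 = 141*1 + 0, so a_2 = 141.
The remainder reaches 0 after 3 divisions, so the expansion has 3 partial quotients, read off in order.

[1; 2, 141]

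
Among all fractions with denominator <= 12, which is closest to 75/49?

17/11

Expand x = 75/49 as a continued fraction with the Euclidean algorithm:
  75 = 1*49 + 26, so a_0 = 1.
  49 = 1*26 + 23, so a_1 = 1.
  26 = 1*23 + 3, so a_2 = 1.
  23 = 7*3 + 2, so a_3 = 7.
  3 = 1*2 + 1, so a_4 = 1.
  2 = 2*1 + 0, so a_5 = 2.
so x = [1; 1, 1, 7, 1, 2].
Convergents (p_i = a_i*p_{i-1} + p_{i-2}, q_i = a_i*q_{i-1} + q_{i-2} with p_{-2}=0, p_{-1}=1, q_{-2}=1, q_{-1}=0), until the denominator exceeds 12:
  i=0: a_0=1, p_0 = 1*1 + 0 = 1, q_0 = 1*0 + 1 = 1.
  i=1: a_1=1, p_1 = 1*1 + 1 = 2, q_1 = 1*1 + 0 = 1.
  i=2: a_2=1, p_2 = 1*2 + 1 = 3, q_2 = 1*1 + 1 = 2.
  i=3: a_3=7, p_3 = 7*3 + 2 = 23, q_3 = 7*2 + 1 = 15.
q_3 = 15 > 12, so the last convergent with denominator <= 12 is p_2/q_2 = 3/2.
The closest fraction with denominator <= 12 is either p_2/q_2 or the intermediate fraction (k*p_2 + p_1)/(k*q_2 + q_1) with the largest k >= 1 whose denominator stays <= 12; these approach x as k grows, and every other convergent or intermediate fraction in range is farther away.
Largest k: floor((12 - q_1)/q_2) = floor((12 - 1)/2) = 5.
That gives (5*3 + 2)/(5*2 + 1) = 17/11.
Compare the errors: |x - 3/2| = |75*2 - 3*49|/(49*2) = 3/98, and |x - 17/11| = |75*11 - 17*49|/(49*11) = 8/539.
Cross-multiplying, 8*98 = 784 < 1617 = 3*539, so 8/539 is smaller: the intermediate fraction 17/11 is closer to x than 3/2.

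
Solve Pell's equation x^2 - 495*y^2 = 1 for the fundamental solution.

(x, y) = (89, 4)

First expand sqrt(495) as a continued fraction. With x_i = (sqrt(495) + m_i)/d_i and (m_0, d_0) = (0, 1): a_0 = floor(sqrt(495)) = 22, since 22^2 = 484 <= 495 < 529 = 23^2.
Iterate m_{i+1} = d_i*a_i - m_i, d_{i+1} = (495 - m_{i+1}^2)/d_i, a_{i+1} = floor((a_0 + m_{i+1})/d_{i+1}):
  m_1 = 1*22 - 0 = 22, d_1 = (495 - 22^2)/1 = 11/1 = 11, a_1 = floor((22 + 22)/11) = 4.
  m_2 = 11*4 - 22 = 22, d_2 = (495 - 22^2)/11 = 11/11 = 1, a_2 = floor((22 + 22)/1) = 44.
  m_3 = 1*44 - 22 = 22, d_3 = (495 - 22^2)/1 = 11/1 = 11: (m_3, d_3) = (m_1, d_1) = (22, 11), so from here the quotients repeat a_1, a_2; the period length is 2.
So sqrt(495) = [22; (4, 44)] with period length k = 2.
k is even, so the fundamental solution of x^2 - 495y^2 = 1 is (p_{k-1}, q_{k-1}) = (p_1, q_1); compute convergents through index 1.
Convergents (p_i = a_i*p_{i-1} + p_{i-2}, q_i = a_i*q_{i-1} + q_{i-2} with p_{-2}=0, p_{-1}=1, q_{-2}=1, q_{-1}=0):
  i=0: a_0=22, p_0 = 22*1 + 0 = 22, q_0 = 22*0 + 1 = 1.
  i=1: a_1=4, p_1 = 4*22 + 1 = 89, q_1 = 4*1 + 0 = 4.
Check: 89^2 - 495*4^2 = 7921 - 7920 = 1, so (x, y) = (89, 4) solves the equation, and by the theorem it is the least positive solution.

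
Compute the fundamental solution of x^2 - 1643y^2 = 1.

First expand sqrt(1643) as a continued fraction. With x_i = (sqrt(1643) + m_i)/d_i and (m_0, d_0) = (0, 1): a_0 = floor(sqrt(1643)) = 40, since 40^2 = 1600 <= 1643 < 1681 = 41^2.
Iterate m_{i+1} = d_i*a_i - m_i, d_{i+1} = (1643 - m_{i+1}^2)/d_i, a_{i+1} = floor((a_0 + m_{i+1})/d_{i+1}):
  m_1 = 1*40 - 0 = 40, d_1 = (1643 - 40^2)/1 = 43/1 = 43, a_1 = floor((40 + 40)/43) = 1.
  m_2 = 43*1 - 40 = 3, d_2 = (1643 - 3^2)/43 = 1634/43 = 38, a_2 = floor((40 + 3)/38) = 1.
  m_3 = 38*1 - 3 = 35, d_3 = (1643 - 35^2)/38 = 418/38 = 11, a_3 = floor((40 + 35)/11) = 6.
  m_4 = 11*6 - 35 = 31, d_4 = (1643 - 31^2)/11 = 682/11 = 62, a_4 = floor((40 + 31)/62) = 1.
  m_5 = 62*1 - 31 = 31, d_5 = (1643 - 31^2)/62 = 682/62 = 11, a_5 = floor((40 + 31)/11) = 6.
  m_6 = 11*6 - 31 = 35, d_6 = (1643 - 35^2)/11 = 418/11 = 38, a_6 = floor((40 + 35)/38) = 1.
  m_7 = 38*1 - 35 = 3, d_7 = (1643 - 3^2)/38 = 1634/38 = 43, a_7 = floor((40 + 3)/43) = 1.
  m_8 = 43*1 - 3 = 40, d_8 = (1643 - 40^2)/43 = 43/43 = 1, a_8 = floor((40 + 40)/1) = 80.
  m_9 = 1*80 - 40 = 40, d_9 = (1643 - 40^2)/1 = 43/1 = 43: (m_9, d_9) = (m_1, d_1) = (40, 43), so from here the quotients repeat a_1, ..., a_8; the period length is 8.
So sqrt(1643) = [40; (1, 1, 6, 1, 6, 1, 1, 80)] with period length k = 8.
k is even, so the fundamental solution of x^2 - 1643y^2 = 1 is (p_{k-1}, q_{k-1}) = (p_7, q_7); compute convergents through index 7.
Convergents (p_i = a_i*p_{i-1} + p_{i-2}, q_i = a_i*q_{i-1} + q_{i-2} with p_{-2}=0, p_{-1}=1, q_{-2}=1, q_{-1}=0):
  i=0: a_0=40, p_0 = 40*1 + 0 = 40, q_0 = 40*0 + 1 = 1.
  i=1: a_1=1, p_1 = 1*40 + 1 = 41, q_1 = 1*1 + 0 = 1.
  i=2: a_2=1, p_2 = 1*41 + 40 = 81, q_2 = 1*1 + 1 = 2.
  i=3: a_3=6, p_3 = 6*81 + 41 = 527, q_3 = 6*2 + 1 = 13.
  i=4: a_4=1, p_4 = 1*527 + 81 = 608, q_4 = 1*13 + 2 = 15.
  i=5: a_5=6, p_5 = 6*608 + 527 = 4175, q_5 = 6*15 + 13 = 103.
  i=6: a_6=1, p_6 = 1*4175 + 608 = 4783, q_6 = 1*103 + 15 = 118.
  i=7: a_7=1, p_7 = 1*4783 + 4175 = 8958, q_7 = 1*118 + 103 = 221.
Check: 8958^2 - 1643*221^2 = 80245764 - 80245763 = 1, so (x, y) = (8958, 221) solves the equation, and by the theorem it is the least positive solution.

(x, y) = (8958, 221)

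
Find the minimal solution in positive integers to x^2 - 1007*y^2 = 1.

First expand sqrt(1007) as a continued fraction. With x_i = (sqrt(1007) + m_i)/d_i and (m_0, d_0) = (0, 1): a_0 = floor(sqrt(1007)) = 31, since 31^2 = 961 <= 1007 < 1024 = 32^2.
Iterate m_{i+1} = d_i*a_i - m_i, d_{i+1} = (1007 - m_{i+1}^2)/d_i, a_{i+1} = floor((a_0 + m_{i+1})/d_{i+1}):
  m_1 = 1*31 - 0 = 31, d_1 = (1007 - 31^2)/1 = 46/1 = 46, a_1 = floor((31 + 31)/46) = 1.
  m_2 = 46*1 - 31 = 15, d_2 = (1007 - 15^2)/46 = 782/46 = 17, a_2 = floor((31 + 15)/17) = 2.
  m_3 = 17*2 - 15 = 19, d_3 = (1007 - 19^2)/17 = 646/17 = 38, a_3 = floor((31 + 19)/38) = 1.
  m_4 = 38*1 - 19 = 19, d_4 = (1007 - 19^2)/38 = 646/38 = 17, a_4 = floor((31 + 19)/17) = 2.
  m_5 = 17*2 - 19 = 15, d_5 = (1007 - 15^2)/17 = 782/17 = 46, a_5 = floor((31 + 15)/46) = 1.
  m_6 = 46*1 - 15 = 31, d_6 = (1007 - 31^2)/46 = 46/46 = 1, a_6 = floor((31 + 31)/1) = 62.
  m_7 = 1*62 - 31 = 31, d_7 = (1007 - 31^2)/1 = 46/1 = 46: (m_7, d_7) = (m_1, d_1) = (31, 46), so from here the quotients repeat a_1, ..., a_6; the period length is 6.
So sqrt(1007) = [31; (1, 2, 1, 2, 1, 62)] with period length k = 6.
k is even, so the fundamental solution of x^2 - 1007y^2 = 1 is (p_{k-1}, q_{k-1}) = (p_5, q_5); compute convergents through index 5.
Convergents (p_i = a_i*p_{i-1} + p_{i-2}, q_i = a_i*q_{i-1} + q_{i-2} with p_{-2}=0, p_{-1}=1, q_{-2}=1, q_{-1}=0):
  i=0: a_0=31, p_0 = 31*1 + 0 = 31, q_0 = 31*0 + 1 = 1.
  i=1: a_1=1, p_1 = 1*31 + 1 = 32, q_1 = 1*1 + 0 = 1.
  i=2: a_2=2, p_2 = 2*32 + 31 = 95, q_2 = 2*1 + 1 = 3.
  i=3: a_3=1, p_3 = 1*95 + 32 = 127, q_3 = 1*3 + 1 = 4.
  i=4: a_4=2, p_4 = 2*127 + 95 = 349, q_4 = 2*4 + 3 = 11.
  i=5: a_5=1, p_5 = 1*349 + 127 = 476, q_5 = 1*11 + 4 = 15.
Check: 476^2 - 1007*15^2 = 226576 - 226575 = 1, so (x, y) = (476, 15) solves the equation, and by the theorem it is the least positive solution.

(x, y) = (476, 15)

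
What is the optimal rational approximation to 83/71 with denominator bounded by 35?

7/6

Expand x = 83/71 as a continued fraction with the Euclidean algorithm:
  83 = 1*71 + 12, so a_0 = 1.
  71 = 5*12 + 11, so a_1 = 5.
  12 = 1*11 + 1, so a_2 = 1.
  11 = 11*1 + 0, so a_3 = 11.
so x = [1; 5, 1, 11].
Convergents (p_i = a_i*p_{i-1} + p_{i-2}, q_i = a_i*q_{i-1} + q_{i-2} with p_{-2}=0, p_{-1}=1, q_{-2}=1, q_{-1}=0), until the denominator exceeds 35:
  i=0: a_0=1, p_0 = 1*1 + 0 = 1, q_0 = 1*0 + 1 = 1.
  i=1: a_1=5, p_1 = 5*1 + 1 = 6, q_1 = 5*1 + 0 = 5.
  i=2: a_2=1, p_2 = 1*6 + 1 = 7, q_2 = 1*5 + 1 = 6.
  i=3: a_3=11, p_3 = 11*7 + 6 = 83, q_3 = 11*6 + 5 = 71.
q_3 = 71 > 35, so the last convergent with denominator <= 35 is p_2/q_2 = 7/6.
The closest fraction with denominator <= 35 is either p_2/q_2 or the intermediate fraction (k*p_2 + p_1)/(k*q_2 + q_1) with the largest k >= 1 whose denominator stays <= 35; these approach x as k grows, and every other convergent or intermediate fraction in range is farther away.
Largest k: floor((35 - q_1)/q_2) = floor((35 - 5)/6) = 5.
That gives (5*7 + 6)/(5*6 + 5) = 41/35.
Compare the errors: |x - 7/6| = |83*6 - 7*71|/(71*6) = 1/426, and |x - 41/35| = |83*35 - 41*71|/(71*35) = 6/2485.
Cross-multiplying, 1*2485 = 2485 < 2556 = 6*426, so 1/426 is smaller: the convergent 7/6 is closer to x than 41/35.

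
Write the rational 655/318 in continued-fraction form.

Run the Euclidean algorithm on 655 and 318; the successive quotients are the partial quotients a_0, a_1, ... (each step inverts the fractional part left over by the previous one):
  655 = 2*318 + 19, so a_0 = 2.
  318 = 16*19 + 14, so a_1 = 16.
  19 = 1*14 + 5, so a_2 = 1.
  14 = 2*5 + 4, so a_3 = 2.
  5 = 1*4 + 1, so a_4 = 1.
  4 = 4*1 + 0, so a_5 = 4.
The remainder reaches 0 after 6 divisions, so the expansion has 6 partial quotients, read off in order.

[2; 16, 1, 2, 1, 4]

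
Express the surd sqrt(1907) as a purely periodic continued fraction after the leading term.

Write x_i = (sqrt(1907) + m_i)/d_i with (m_0, d_0) = (0, 1). a_0 = floor(sqrt(1907)) = 43, since 43^2 = 1849 <= 1907 < 1936 = 44^2.
Iterate m_{i+1} = d_i*a_i - m_i, d_{i+1} = (1907 - m_{i+1}^2)/d_i, a_{i+1} = floor((a_0 + m_{i+1})/d_{i+1}):
  m_1 = 1*43 - 0 = 43, d_1 = (1907 - 43^2)/1 = 58/1 = 58, a_1 = floor((43 + 43)/58) = 1.
  m_2 = 58*1 - 43 = 15, d_2 = (1907 - 15^2)/58 = 1682/58 = 29, a_2 = floor((43 + 15)/29) = 2.
  m_3 = 29*2 - 15 = 43, d_3 = (1907 - 43^2)/29 = 58/29 = 2, a_3 = floor((43 + 43)/2) = 43.
  m_4 = 2*43 - 43 = 43, d_4 = (1907 - 43^2)/2 = 58/2 = 29, a_4 = floor((43 + 43)/29) = 2.
  m_5 = 29*2 - 43 = 15, d_5 = (1907 - 15^2)/29 = 1682/29 = 58, a_5 = floor((43 + 15)/58) = 1.
  m_6 = 58*1 - 15 = 43, d_6 = (1907 - 43^2)/58 = 58/58 = 1, a_6 = floor((43 + 43)/1) = 86.
  m_7 = 1*86 - 43 = 43, d_7 = (1907 - 43^2)/1 = 58/1 = 58: (m_7, d_7) = (m_1, d_1) = (43, 58), so from here the quotients repeat a_1, ..., a_6; the period length is 6.
Hence the expansion of sqrt(1907) is a_0 = 43 followed by the repeating block 1, 2, 43, 2, 1, 86 (period 6).

[43; (1, 2, 43, 2, 1, 86)]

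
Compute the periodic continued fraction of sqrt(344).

[18; (1, 1, 4, 1, 3, 1, 4, 1, 1, 36)]

Write x_i = (sqrt(344) + m_i)/d_i with (m_0, d_0) = (0, 1). a_0 = floor(sqrt(344)) = 18, since 18^2 = 324 <= 344 < 361 = 19^2.
Iterate m_{i+1} = d_i*a_i - m_i, d_{i+1} = (344 - m_{i+1}^2)/d_i, a_{i+1} = floor((a_0 + m_{i+1})/d_{i+1}):
  m_1 = 1*18 - 0 = 18, d_1 = (344 - 18^2)/1 = 20/1 = 20, a_1 = floor((18 + 18)/20) = 1.
  m_2 = 20*1 - 18 = 2, d_2 = (344 - 2^2)/20 = 340/20 = 17, a_2 = floor((18 + 2)/17) = 1.
  m_3 = 17*1 - 2 = 15, d_3 = (344 - 15^2)/17 = 119/17 = 7, a_3 = floor((18 + 15)/7) = 4.
  m_4 = 7*4 - 15 = 13, d_4 = (344 - 13^2)/7 = 175/7 = 25, a_4 = floor((18 + 13)/25) = 1.
  m_5 = 25*1 - 13 = 12, d_5 = (344 - 12^2)/25 = 200/25 = 8, a_5 = floor((18 + 12)/8) = 3.
  m_6 = 8*3 - 12 = 12, d_6 = (344 - 12^2)/8 = 200/8 = 25, a_6 = floor((18 + 12)/25) = 1.
  m_7 = 25*1 - 12 = 13, d_7 = (344 - 13^2)/25 = 175/25 = 7, a_7 = floor((18 + 13)/7) = 4.
  m_8 = 7*4 - 13 = 15, d_8 = (344 - 15^2)/7 = 119/7 = 17, a_8 = floor((18 + 15)/17) = 1.
  m_9 = 17*1 - 15 = 2, d_9 = (344 - 2^2)/17 = 340/17 = 20, a_9 = floor((18 + 2)/20) = 1.
  m_10 = 20*1 - 2 = 18, d_10 = (344 - 18^2)/20 = 20/20 = 1, a_10 = floor((18 + 18)/1) = 36.
  m_11 = 1*36 - 18 = 18, d_11 = (344 - 18^2)/1 = 20/1 = 20: (m_11, d_11) = (m_1, d_1) = (18, 20), so from here the quotients repeat a_1, ..., a_10; the period length is 10.
Hence the expansion of sqrt(344) is a_0 = 18 followed by the repeating block 1, 1, 4, 1, 3, 1, 4, 1, 1, 36 (period 10).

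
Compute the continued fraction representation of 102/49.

[2; 12, 4]

Run the Euclidean algorithm on 102 and 49; the successive quotients are the partial quotients a_0, a_1, ... (each step inverts the fractional part left over by the previous one):
  102 = 2*49 + 4, so a_0 = 2.
  49 = 12*4 + 1, so a_1 = 12.
  4 = 4*1 + 0, so a_2 = 4.
The remainder reaches 0 after 3 divisions, so the expansion has 3 partial quotients, read off in order.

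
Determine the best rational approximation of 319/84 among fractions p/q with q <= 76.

281/74

Expand x = 319/84 as a continued fraction with the Euclidean algorithm:
  319 = 3*84 + 67, so a_0 = 3.
  84 = 1*67 + 17, so a_1 = 1.
  67 = 3*17 + 16, so a_2 = 3.
  17 = 1*16 + 1, so a_3 = 1.
  16 = 16*1 + 0, so a_4 = 16.
so x = [3; 1, 3, 1, 16].
Convergents (p_i = a_i*p_{i-1} + p_{i-2}, q_i = a_i*q_{i-1} + q_{i-2} with p_{-2}=0, p_{-1}=1, q_{-2}=1, q_{-1}=0), until the denominator exceeds 76:
  i=0: a_0=3, p_0 = 3*1 + 0 = 3, q_0 = 3*0 + 1 = 1.
  i=1: a_1=1, p_1 = 1*3 + 1 = 4, q_1 = 1*1 + 0 = 1.
  i=2: a_2=3, p_2 = 3*4 + 3 = 15, q_2 = 3*1 + 1 = 4.
  i=3: a_3=1, p_3 = 1*15 + 4 = 19, q_3 = 1*4 + 1 = 5.
  i=4: a_4=16, p_4 = 16*19 + 15 = 319, q_4 = 16*5 + 4 = 84.
q_4 = 84 > 76, so the last convergent with denominator <= 76 is p_3/q_3 = 19/5.
The closest fraction with denominator <= 76 is either p_3/q_3 or the intermediate fraction (k*p_3 + p_2)/(k*q_3 + q_2) with the largest k >= 1 whose denominator stays <= 76; these approach x as k grows, and every other convergent or intermediate fraction in range is farther away.
Largest k: floor((76 - q_2)/q_3) = floor((76 - 4)/5) = 14.
That gives (14*19 + 15)/(14*5 + 4) = 281/74.
Compare the errors: |x - 19/5| = |319*5 - 19*84|/(84*5) = 1/420, and |x - 281/74| = |319*74 - 281*84|/(84*74) = 2/6216.
Cross-multiplying, 2*420 = 840 < 6216 = 1*6216, so 2/6216 is smaller: the intermediate fraction 281/74 is closer to x than 19/5.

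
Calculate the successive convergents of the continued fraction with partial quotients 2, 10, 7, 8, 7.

2/1, 21/10, 149/71, 1213/578, 8640/4117

Using the convergent recurrence p_i = a_i*p_{i-1} + p_{i-2}, q_i = a_i*q_{i-1} + q_{i-2} with p_{-2}=0, p_{-1}=1, q_{-2}=1, q_{-1}=0:
  i=0: a_0=2, p_0 = 2*1 + 0 = 2, q_0 = 2*0 + 1 = 1.
  i=1: a_1=10, p_1 = 10*2 + 1 = 21, q_1 = 10*1 + 0 = 10.
  i=2: a_2=7, p_2 = 7*21 + 2 = 149, q_2 = 7*10 + 1 = 71.
  i=3: a_3=8, p_3 = 8*149 + 21 = 1213, q_3 = 8*71 + 10 = 578.
  i=4: a_4=7, p_4 = 7*1213 + 149 = 8640, q_4 = 7*578 + 71 = 4117.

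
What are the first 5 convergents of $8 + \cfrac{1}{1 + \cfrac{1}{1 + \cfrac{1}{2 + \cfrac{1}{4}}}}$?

Using the convergent recurrence p_i = a_i*p_{i-1} + p_{i-2}, q_i = a_i*q_{i-1} + q_{i-2} with p_{-2}=0, p_{-1}=1, q_{-2}=1, q_{-1}=0:
  i=0: a_0=8, p_0 = 8*1 + 0 = 8, q_0 = 8*0 + 1 = 1.
  i=1: a_1=1, p_1 = 1*8 + 1 = 9, q_1 = 1*1 + 0 = 1.
  i=2: a_2=1, p_2 = 1*9 + 8 = 17, q_2 = 1*1 + 1 = 2.
  i=3: a_3=2, p_3 = 2*17 + 9 = 43, q_3 = 2*2 + 1 = 5.
  i=4: a_4=4, p_4 = 4*43 + 17 = 189, q_4 = 4*5 + 2 = 22.

8/1, 9/1, 17/2, 43/5, 189/22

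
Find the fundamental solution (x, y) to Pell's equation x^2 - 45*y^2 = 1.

First expand sqrt(45) as a continued fraction. With x_i = (sqrt(45) + m_i)/d_i and (m_0, d_0) = (0, 1): a_0 = floor(sqrt(45)) = 6, since 6^2 = 36 <= 45 < 49 = 7^2.
Iterate m_{i+1} = d_i*a_i - m_i, d_{i+1} = (45 - m_{i+1}^2)/d_i, a_{i+1} = floor((a_0 + m_{i+1})/d_{i+1}):
  m_1 = 1*6 - 0 = 6, d_1 = (45 - 6^2)/1 = 9/1 = 9, a_1 = floor((6 + 6)/9) = 1.
  m_2 = 9*1 - 6 = 3, d_2 = (45 - 3^2)/9 = 36/9 = 4, a_2 = floor((6 + 3)/4) = 2.
  m_3 = 4*2 - 3 = 5, d_3 = (45 - 5^2)/4 = 20/4 = 5, a_3 = floor((6 + 5)/5) = 2.
  m_4 = 5*2 - 5 = 5, d_4 = (45 - 5^2)/5 = 20/5 = 4, a_4 = floor((6 + 5)/4) = 2.
  m_5 = 4*2 - 5 = 3, d_5 = (45 - 3^2)/4 = 36/4 = 9, a_5 = floor((6 + 3)/9) = 1.
  m_6 = 9*1 - 3 = 6, d_6 = (45 - 6^2)/9 = 9/9 = 1, a_6 = floor((6 + 6)/1) = 12.
  m_7 = 1*12 - 6 = 6, d_7 = (45 - 6^2)/1 = 9/1 = 9: (m_7, d_7) = (m_1, d_1) = (6, 9), so from here the quotients repeat a_1, ..., a_6; the period length is 6.
So sqrt(45) = [6; (1, 2, 2, 2, 1, 12)] with period length k = 6.
k is even, so the fundamental solution of x^2 - 45y^2 = 1 is (p_{k-1}, q_{k-1}) = (p_5, q_5); compute convergents through index 5.
Convergents (p_i = a_i*p_{i-1} + p_{i-2}, q_i = a_i*q_{i-1} + q_{i-2} with p_{-2}=0, p_{-1}=1, q_{-2}=1, q_{-1}=0):
  i=0: a_0=6, p_0 = 6*1 + 0 = 6, q_0 = 6*0 + 1 = 1.
  i=1: a_1=1, p_1 = 1*6 + 1 = 7, q_1 = 1*1 + 0 = 1.
  i=2: a_2=2, p_2 = 2*7 + 6 = 20, q_2 = 2*1 + 1 = 3.
  i=3: a_3=2, p_3 = 2*20 + 7 = 47, q_3 = 2*3 + 1 = 7.
  i=4: a_4=2, p_4 = 2*47 + 20 = 114, q_4 = 2*7 + 3 = 17.
  i=5: a_5=1, p_5 = 1*114 + 47 = 161, q_5 = 1*17 + 7 = 24.
Check: 161^2 - 45*24^2 = 25921 - 25920 = 1, so (x, y) = (161, 24) solves the equation, and by the theorem it is the least positive solution.

(x, y) = (161, 24)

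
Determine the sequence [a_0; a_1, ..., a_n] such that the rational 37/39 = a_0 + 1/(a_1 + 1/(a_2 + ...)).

[0; 1, 18, 2]

Run the Euclidean algorithm on 37 and 39; the successive quotients are the partial quotients a_0, a_1, ... (each step inverts the fractional part left over by the previous one):
  37 = 0*39 + 37, so a_0 = 0.
  39 = 1*37 + 2, so a_1 = 1.
  37 = 18*2 + 1, so a_2 = 18.
  2 = 2*1 + 0, so a_3 = 2.
The remainder reaches 0 after 4 divisions, so the expansion has 4 partial quotients, read off in order.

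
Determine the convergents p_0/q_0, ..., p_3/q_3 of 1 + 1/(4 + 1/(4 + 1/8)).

1/1, 5/4, 21/17, 173/140

Using the convergent recurrence p_i = a_i*p_{i-1} + p_{i-2}, q_i = a_i*q_{i-1} + q_{i-2} with p_{-2}=0, p_{-1}=1, q_{-2}=1, q_{-1}=0:
  i=0: a_0=1, p_0 = 1*1 + 0 = 1, q_0 = 1*0 + 1 = 1.
  i=1: a_1=4, p_1 = 4*1 + 1 = 5, q_1 = 4*1 + 0 = 4.
  i=2: a_2=4, p_2 = 4*5 + 1 = 21, q_2 = 4*4 + 1 = 17.
  i=3: a_3=8, p_3 = 8*21 + 5 = 173, q_3 = 8*17 + 4 = 140.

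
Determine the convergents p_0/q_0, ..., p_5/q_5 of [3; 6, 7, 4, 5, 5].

3/1, 19/6, 136/43, 563/178, 2951/933, 15318/4843

Using the convergent recurrence p_i = a_i*p_{i-1} + p_{i-2}, q_i = a_i*q_{i-1} + q_{i-2} with p_{-2}=0, p_{-1}=1, q_{-2}=1, q_{-1}=0:
  i=0: a_0=3, p_0 = 3*1 + 0 = 3, q_0 = 3*0 + 1 = 1.
  i=1: a_1=6, p_1 = 6*3 + 1 = 19, q_1 = 6*1 + 0 = 6.
  i=2: a_2=7, p_2 = 7*19 + 3 = 136, q_2 = 7*6 + 1 = 43.
  i=3: a_3=4, p_3 = 4*136 + 19 = 563, q_3 = 4*43 + 6 = 178.
  i=4: a_4=5, p_4 = 5*563 + 136 = 2951, q_4 = 5*178 + 43 = 933.
  i=5: a_5=5, p_5 = 5*2951 + 563 = 15318, q_5 = 5*933 + 178 = 4843.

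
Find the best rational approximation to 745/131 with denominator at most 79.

Expand x = 745/131 as a continued fraction with the Euclidean algorithm:
  745 = 5*131 + 90, so a_0 = 5.
  131 = 1*90 + 41, so a_1 = 1.
  90 = 2*41 + 8, so a_2 = 2.
  41 = 5*8 + 1, so a_3 = 5.
  8 = 8*1 + 0, so a_4 = 8.
so x = [5; 1, 2, 5, 8].
Convergents (p_i = a_i*p_{i-1} + p_{i-2}, q_i = a_i*q_{i-1} + q_{i-2} with p_{-2}=0, p_{-1}=1, q_{-2}=1, q_{-1}=0), until the denominator exceeds 79:
  i=0: a_0=5, p_0 = 5*1 + 0 = 5, q_0 = 5*0 + 1 = 1.
  i=1: a_1=1, p_1 = 1*5 + 1 = 6, q_1 = 1*1 + 0 = 1.
  i=2: a_2=2, p_2 = 2*6 + 5 = 17, q_2 = 2*1 + 1 = 3.
  i=3: a_3=5, p_3 = 5*17 + 6 = 91, q_3 = 5*3 + 1 = 16.
  i=4: a_4=8, p_4 = 8*91 + 17 = 745, q_4 = 8*16 + 3 = 131.
q_4 = 131 > 79, so the last convergent with denominator <= 79 is p_3/q_3 = 91/16.
The closest fraction with denominator <= 79 is either p_3/q_3 or the intermediate fraction (k*p_3 + p_2)/(k*q_3 + q_2) with the largest k >= 1 whose denominator stays <= 79; these approach x as k grows, and every other convergent or intermediate fraction in range is farther away.
Largest k: floor((79 - q_2)/q_3) = floor((79 - 3)/16) = 4.
That gives (4*91 + 17)/(4*16 + 3) = 381/67.
Compare the errors: |x - 91/16| = |745*16 - 91*131|/(131*16) = 1/2096, and |x - 381/67| = |745*67 - 381*131|/(131*67) = 4/8777.
Cross-multiplying, 4*2096 = 8384 < 8777 = 1*8777, so 4/8777 is smaller: the intermediate fraction 381/67 is closer to x than 91/16.

381/67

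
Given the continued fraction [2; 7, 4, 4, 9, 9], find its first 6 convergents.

Using the convergent recurrence p_i = a_i*p_{i-1} + p_{i-2}, q_i = a_i*q_{i-1} + q_{i-2} with p_{-2}=0, p_{-1}=1, q_{-2}=1, q_{-1}=0:
  i=0: a_0=2, p_0 = 2*1 + 0 = 2, q_0 = 2*0 + 1 = 1.
  i=1: a_1=7, p_1 = 7*2 + 1 = 15, q_1 = 7*1 + 0 = 7.
  i=2: a_2=4, p_2 = 4*15 + 2 = 62, q_2 = 4*7 + 1 = 29.
  i=3: a_3=4, p_3 = 4*62 + 15 = 263, q_3 = 4*29 + 7 = 123.
  i=4: a_4=9, p_4 = 9*263 + 62 = 2429, q_4 = 9*123 + 29 = 1136.
  i=5: a_5=9, p_5 = 9*2429 + 263 = 22124, q_5 = 9*1136 + 123 = 10347.

2/1, 15/7, 62/29, 263/123, 2429/1136, 22124/10347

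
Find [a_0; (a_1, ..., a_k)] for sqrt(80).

Write x_i = (sqrt(80) + m_i)/d_i with (m_0, d_0) = (0, 1). a_0 = floor(sqrt(80)) = 8, since 8^2 = 64 <= 80 < 81 = 9^2.
Iterate m_{i+1} = d_i*a_i - m_i, d_{i+1} = (80 - m_{i+1}^2)/d_i, a_{i+1} = floor((a_0 + m_{i+1})/d_{i+1}):
  m_1 = 1*8 - 0 = 8, d_1 = (80 - 8^2)/1 = 16/1 = 16, a_1 = floor((8 + 8)/16) = 1.
  m_2 = 16*1 - 8 = 8, d_2 = (80 - 8^2)/16 = 16/16 = 1, a_2 = floor((8 + 8)/1) = 16.
  m_3 = 1*16 - 8 = 8, d_3 = (80 - 8^2)/1 = 16/1 = 16: (m_3, d_3) = (m_1, d_1) = (8, 16), so from here the quotients repeat a_1, a_2; the period length is 2.
Hence the expansion of sqrt(80) is a_0 = 8 followed by the repeating block 1, 16 (period 2).

[8; (1, 16)]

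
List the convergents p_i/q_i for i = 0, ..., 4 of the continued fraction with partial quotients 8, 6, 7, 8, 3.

8/1, 49/6, 351/43, 2857/350, 8922/1093

Using the convergent recurrence p_i = a_i*p_{i-1} + p_{i-2}, q_i = a_i*q_{i-1} + q_{i-2} with p_{-2}=0, p_{-1}=1, q_{-2}=1, q_{-1}=0:
  i=0: a_0=8, p_0 = 8*1 + 0 = 8, q_0 = 8*0 + 1 = 1.
  i=1: a_1=6, p_1 = 6*8 + 1 = 49, q_1 = 6*1 + 0 = 6.
  i=2: a_2=7, p_2 = 7*49 + 8 = 351, q_2 = 7*6 + 1 = 43.
  i=3: a_3=8, p_3 = 8*351 + 49 = 2857, q_3 = 8*43 + 6 = 350.
  i=4: a_4=3, p_4 = 3*2857 + 351 = 8922, q_4 = 3*350 + 43 = 1093.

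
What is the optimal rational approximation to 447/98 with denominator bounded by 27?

Expand x = 447/98 as a continued fraction with the Euclidean algorithm:
  447 = 4*98 + 55, so a_0 = 4.
  98 = 1*55 + 43, so a_1 = 1.
  55 = 1*43 + 12, so a_2 = 1.
  43 = 3*12 + 7, so a_3 = 3.
  12 = 1*7 + 5, so a_4 = 1.
  7 = 1*5 + 2, so a_5 = 1.
  5 = 2*2 + 1, so a_6 = 2.
  2 = 2*1 + 0, so a_7 = 2.
so x = [4; 1, 1, 3, 1, 1, 2, 2].
Convergents (p_i = a_i*p_{i-1} + p_{i-2}, q_i = a_i*q_{i-1} + q_{i-2} with p_{-2}=0, p_{-1}=1, q_{-2}=1, q_{-1}=0), until the denominator exceeds 27:
  i=0: a_0=4, p_0 = 4*1 + 0 = 4, q_0 = 4*0 + 1 = 1.
  i=1: a_1=1, p_1 = 1*4 + 1 = 5, q_1 = 1*1 + 0 = 1.
  i=2: a_2=1, p_2 = 1*5 + 4 = 9, q_2 = 1*1 + 1 = 2.
  i=3: a_3=3, p_3 = 3*9 + 5 = 32, q_3 = 3*2 + 1 = 7.
  i=4: a_4=1, p_4 = 1*32 + 9 = 41, q_4 = 1*7 + 2 = 9.
  i=5: a_5=1, p_5 = 1*41 + 32 = 73, q_5 = 1*9 + 7 = 16.
  i=6: a_6=2, p_6 = 2*73 + 41 = 187, q_6 = 2*16 + 9 = 41.
q_6 = 41 > 27, so the last convergent with denominator <= 27 is p_5/q_5 = 73/16.
The closest fraction with denominator <= 27 is either p_5/q_5 or the intermediate fraction (k*p_5 + p_4)/(k*q_5 + q_4) with the largest k >= 1 whose denominator stays <= 27; these approach x as k grows, and every other convergent or intermediate fraction in range is farther away.
Largest k: floor((27 - q_4)/q_5) = floor((27 - 9)/16) = 1.
That gives (1*73 + 41)/(1*16 + 9) = 114/25.
Compare the errors: |x - 73/16| = |447*16 - 73*98|/(98*16) = 2/1568, and |x - 114/25| = |447*25 - 114*98|/(98*25) = 3/2450.
Cross-multiplying, 3*1568 = 4704 < 4900 = 2*2450, so 3/2450 is smaller: the intermediate fraction 114/25 is closer to x than 73/16.

114/25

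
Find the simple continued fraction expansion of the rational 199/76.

Run the Euclidean algorithm on 199 and 76; the successive quotients are the partial quotients a_0, a_1, ... (each step inverts the fractional part left over by the previous one):
  199 = 2*76 + 47, so a_0 = 2.
  76 = 1*47 + 29, so a_1 = 1.
  47 = 1*29 + 18, so a_2 = 1.
  29 = 1*18 + 11, so a_3 = 1.
  18 = 1*11 + 7, so a_4 = 1.
  11 = 1*7 + 4, so a_5 = 1.
  7 = 1*4 + 3, so a_6 = 1.
  4 = 1*3 + 1, so a_7 = 1.
  3 = 3*1 + 0, so a_8 = 3.
The remainder reaches 0 after 9 divisions, so the expansion has 9 partial quotients, read off in order.

[2; 1, 1, 1, 1, 1, 1, 1, 3]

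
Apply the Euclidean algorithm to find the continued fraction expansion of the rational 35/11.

Run the Euclidean algorithm on 35 and 11; the successive quotients are the partial quotients a_0, a_1, ... (each step inverts the fractional part left over by the previous one):
  35 = 3*11 + 2, so a_0 = 3.
  11 = 5*2 + 1, so a_1 = 5.
  2 = 2*1 + 0, so a_2 = 2.
The remainder reaches 0 after 3 divisions, so the expansion has 3 partial quotients, read off in order.

[3; 5, 2]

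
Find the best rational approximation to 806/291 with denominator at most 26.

Expand x = 806/291 as a continued fraction with the Euclidean algorithm:
  806 = 2*291 + 224, so a_0 = 2.
  291 = 1*224 + 67, so a_1 = 1.
  224 = 3*67 + 23, so a_2 = 3.
  67 = 2*23 + 21, so a_3 = 2.
  23 = 1*21 + 2, so a_4 = 1.
  21 = 10*2 + 1, so a_5 = 10.
  2 = 2*1 + 0, so a_6 = 2.
so x = [2; 1, 3, 2, 1, 10, 2].
Convergents (p_i = a_i*p_{i-1} + p_{i-2}, q_i = a_i*q_{i-1} + q_{i-2} with p_{-2}=0, p_{-1}=1, q_{-2}=1, q_{-1}=0), until the denominator exceeds 26:
  i=0: a_0=2, p_0 = 2*1 + 0 = 2, q_0 = 2*0 + 1 = 1.
  i=1: a_1=1, p_1 = 1*2 + 1 = 3, q_1 = 1*1 + 0 = 1.
  i=2: a_2=3, p_2 = 3*3 + 2 = 11, q_2 = 3*1 + 1 = 4.
  i=3: a_3=2, p_3 = 2*11 + 3 = 25, q_3 = 2*4 + 1 = 9.
  i=4: a_4=1, p_4 = 1*25 + 11 = 36, q_4 = 1*9 + 4 = 13.
  i=5: a_5=10, p_5 = 10*36 + 25 = 385, q_5 = 10*13 + 9 = 139.
q_5 = 139 > 26, so the last convergent with denominator <= 26 is p_4/q_4 = 36/13.
The closest fraction with denominator <= 26 is either p_4/q_4 or the intermediate fraction (k*p_4 + p_3)/(k*q_4 + q_3) with the largest k >= 1 whose denominator stays <= 26; these approach x as k grows, and every other convergent or intermediate fraction in range is farther away.
Largest k: floor((26 - q_3)/q_4) = floor((26 - 9)/13) = 1.
That gives (1*36 + 25)/(1*13 + 9) = 61/22.
Compare the errors: |x - 36/13| = |806*13 - 36*291|/(291*13) = 2/3783, and |x - 61/22| = |806*22 - 61*291|/(291*22) = 19/6402.
Cross-multiplying, 2*6402 = 12804 < 71877 = 19*3783, so 2/3783 is smaller: the convergent 36/13 is closer to x than 61/22.

36/13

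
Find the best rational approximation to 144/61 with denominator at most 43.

85/36

Expand x = 144/61 as a continued fraction with the Euclidean algorithm:
  144 = 2*61 + 22, so a_0 = 2.
  61 = 2*22 + 17, so a_1 = 2.
  22 = 1*17 + 5, so a_2 = 1.
  17 = 3*5 + 2, so a_3 = 3.
  5 = 2*2 + 1, so a_4 = 2.
  2 = 2*1 + 0, so a_5 = 2.
so x = [2; 2, 1, 3, 2, 2].
Convergents (p_i = a_i*p_{i-1} + p_{i-2}, q_i = a_i*q_{i-1} + q_{i-2} with p_{-2}=0, p_{-1}=1, q_{-2}=1, q_{-1}=0), until the denominator exceeds 43:
  i=0: a_0=2, p_0 = 2*1 + 0 = 2, q_0 = 2*0 + 1 = 1.
  i=1: a_1=2, p_1 = 2*2 + 1 = 5, q_1 = 2*1 + 0 = 2.
  i=2: a_2=1, p_2 = 1*5 + 2 = 7, q_2 = 1*2 + 1 = 3.
  i=3: a_3=3, p_3 = 3*7 + 5 = 26, q_3 = 3*3 + 2 = 11.
  i=4: a_4=2, p_4 = 2*26 + 7 = 59, q_4 = 2*11 + 3 = 25.
  i=5: a_5=2, p_5 = 2*59 + 26 = 144, q_5 = 2*25 + 11 = 61.
q_5 = 61 > 43, so the last convergent with denominator <= 43 is p_4/q_4 = 59/25.
The closest fraction with denominator <= 43 is either p_4/q_4 or the intermediate fraction (k*p_4 + p_3)/(k*q_4 + q_3) with the largest k >= 1 whose denominator stays <= 43; these approach x as k grows, and every other convergent or intermediate fraction in range is farther away.
Largest k: floor((43 - q_3)/q_4) = floor((43 - 11)/25) = 1.
That gives (1*59 + 26)/(1*25 + 11) = 85/36.
Compare the errors: |x - 59/25| = |144*25 - 59*61|/(61*25) = 1/1525, and |x - 85/36| = |144*36 - 85*61|/(61*36) = 1/2196.
Cross-multiplying, 1*1525 = 1525 < 2196 = 1*2196, so 1/2196 is smaller: the intermediate fraction 85/36 is closer to x than 59/25.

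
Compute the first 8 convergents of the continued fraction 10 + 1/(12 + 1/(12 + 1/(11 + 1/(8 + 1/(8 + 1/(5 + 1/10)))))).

10/1, 121/12, 1462/145, 16203/1607, 131086/13001, 1064891/105615, 5455541/541076, 55620301/5516375

Using the convergent recurrence p_i = a_i*p_{i-1} + p_{i-2}, q_i = a_i*q_{i-1} + q_{i-2} with p_{-2}=0, p_{-1}=1, q_{-2}=1, q_{-1}=0:
  i=0: a_0=10, p_0 = 10*1 + 0 = 10, q_0 = 10*0 + 1 = 1.
  i=1: a_1=12, p_1 = 12*10 + 1 = 121, q_1 = 12*1 + 0 = 12.
  i=2: a_2=12, p_2 = 12*121 + 10 = 1462, q_2 = 12*12 + 1 = 145.
  i=3: a_3=11, p_3 = 11*1462 + 121 = 16203, q_3 = 11*145 + 12 = 1607.
  i=4: a_4=8, p_4 = 8*16203 + 1462 = 131086, q_4 = 8*1607 + 145 = 13001.
  i=5: a_5=8, p_5 = 8*131086 + 16203 = 1064891, q_5 = 8*13001 + 1607 = 105615.
  i=6: a_6=5, p_6 = 5*1064891 + 131086 = 5455541, q_6 = 5*105615 + 13001 = 541076.
  i=7: a_7=10, p_7 = 10*5455541 + 1064891 = 55620301, q_7 = 10*541076 + 105615 = 5516375.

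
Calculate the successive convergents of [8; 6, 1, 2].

Using the convergent recurrence p_i = a_i*p_{i-1} + p_{i-2}, q_i = a_i*q_{i-1} + q_{i-2} with p_{-2}=0, p_{-1}=1, q_{-2}=1, q_{-1}=0:
  i=0: a_0=8, p_0 = 8*1 + 0 = 8, q_0 = 8*0 + 1 = 1.
  i=1: a_1=6, p_1 = 6*8 + 1 = 49, q_1 = 6*1 + 0 = 6.
  i=2: a_2=1, p_2 = 1*49 + 8 = 57, q_2 = 1*6 + 1 = 7.
  i=3: a_3=2, p_3 = 2*57 + 49 = 163, q_3 = 2*7 + 6 = 20.

8/1, 49/6, 57/7, 163/20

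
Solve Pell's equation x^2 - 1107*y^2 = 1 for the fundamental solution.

(x, y) = (7263026, 218295)

First expand sqrt(1107) as a continued fraction. With x_i = (sqrt(1107) + m_i)/d_i and (m_0, d_0) = (0, 1): a_0 = floor(sqrt(1107)) = 33, since 33^2 = 1089 <= 1107 < 1156 = 34^2.
Iterate m_{i+1} = d_i*a_i - m_i, d_{i+1} = (1107 - m_{i+1}^2)/d_i, a_{i+1} = floor((a_0 + m_{i+1})/d_{i+1}):
  m_1 = 1*33 - 0 = 33, d_1 = (1107 - 33^2)/1 = 18/1 = 18, a_1 = floor((33 + 33)/18) = 3.
  m_2 = 18*3 - 33 = 21, d_2 = (1107 - 21^2)/18 = 666/18 = 37, a_2 = floor((33 + 21)/37) = 1.
  m_3 = 37*1 - 21 = 16, d_3 = (1107 - 16^2)/37 = 851/37 = 23, a_3 = floor((33 + 16)/23) = 2.
  m_4 = 23*2 - 16 = 30, d_4 = (1107 - 30^2)/23 = 207/23 = 9, a_4 = floor((33 + 30)/9) = 7.
  m_5 = 9*7 - 30 = 33, d_5 = (1107 - 33^2)/9 = 18/9 = 2, a_5 = floor((33 + 33)/2) = 33.
  m_6 = 2*33 - 33 = 33, d_6 = (1107 - 33^2)/2 = 18/2 = 9, a_6 = floor((33 + 33)/9) = 7.
  m_7 = 9*7 - 33 = 30, d_7 = (1107 - 30^2)/9 = 207/9 = 23, a_7 = floor((33 + 30)/23) = 2.
  m_8 = 23*2 - 30 = 16, d_8 = (1107 - 16^2)/23 = 851/23 = 37, a_8 = floor((33 + 16)/37) = 1.
  m_9 = 37*1 - 16 = 21, d_9 = (1107 - 21^2)/37 = 666/37 = 18, a_9 = floor((33 + 21)/18) = 3.
  m_10 = 18*3 - 21 = 33, d_10 = (1107 - 33^2)/18 = 18/18 = 1, a_10 = floor((33 + 33)/1) = 66.
  m_11 = 1*66 - 33 = 33, d_11 = (1107 - 33^2)/1 = 18/1 = 18: (m_11, d_11) = (m_1, d_1) = (33, 18), so from here the quotients repeat a_1, ..., a_10; the period length is 10.
So sqrt(1107) = [33; (3, 1, 2, 7, 33, 7, 2, 1, 3, 66)] with period length k = 10.
k is even, so the fundamental solution of x^2 - 1107y^2 = 1 is (p_{k-1}, q_{k-1}) = (p_9, q_9); compute convergents through index 9.
Convergents (p_i = a_i*p_{i-1} + p_{i-2}, q_i = a_i*q_{i-1} + q_{i-2} with p_{-2}=0, p_{-1}=1, q_{-2}=1, q_{-1}=0):
  i=0: a_0=33, p_0 = 33*1 + 0 = 33, q_0 = 33*0 + 1 = 1.
  i=1: a_1=3, p_1 = 3*33 + 1 = 100, q_1 = 3*1 + 0 = 3.
  i=2: a_2=1, p_2 = 1*100 + 33 = 133, q_2 = 1*3 + 1 = 4.
  i=3: a_3=2, p_3 = 2*133 + 100 = 366, q_3 = 2*4 + 3 = 11.
  i=4: a_4=7, p_4 = 7*366 + 133 = 2695, q_4 = 7*11 + 4 = 81.
  i=5: a_5=33, p_5 = 33*2695 + 366 = 89301, q_5 = 33*81 + 11 = 2684.
  i=6: a_6=7, p_6 = 7*89301 + 2695 = 627802, q_6 = 7*2684 + 81 = 18869.
  i=7: a_7=2, p_7 = 2*627802 + 89301 = 1344905, q_7 = 2*18869 + 2684 = 40422.
  i=8: a_8=1, p_8 = 1*1344905 + 627802 = 1972707, q_8 = 1*40422 + 18869 = 59291.
  i=9: a_9=3, p_9 = 3*1972707 + 1344905 = 7263026, q_9 = 3*59291 + 40422 = 218295.
Check: 7263026^2 - 1107*218295^2 = 52751546676676 - 52751546676675 = 1, so (x, y) = (7263026, 218295) solves the equation, and by the theorem it is the least positive solution.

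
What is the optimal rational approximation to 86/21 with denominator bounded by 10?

Expand x = 86/21 as a continued fraction with the Euclidean algorithm:
  86 = 4*21 + 2, so a_0 = 4.
  21 = 10*2 + 1, so a_1 = 10.
  2 = 2*1 + 0, so a_2 = 2.
so x = [4; 10, 2].
Convergents (p_i = a_i*p_{i-1} + p_{i-2}, q_i = a_i*q_{i-1} + q_{i-2} with p_{-2}=0, p_{-1}=1, q_{-2}=1, q_{-1}=0), until the denominator exceeds 10:
  i=0: a_0=4, p_0 = 4*1 + 0 = 4, q_0 = 4*0 + 1 = 1.
  i=1: a_1=10, p_1 = 10*4 + 1 = 41, q_1 = 10*1 + 0 = 10.
  i=2: a_2=2, p_2 = 2*41 + 4 = 86, q_2 = 2*10 + 1 = 21.
q_2 = 21 > 10, so the last convergent with denominator <= 10 is p_1/q_1 = 41/10.
The closest fraction with denominator <= 10 is either p_1/q_1 or the intermediate fraction (k*p_1 + p_0)/(k*q_1 + q_0) with the largest k >= 1 whose denominator stays <= 10; these approach x as k grows, and every other convergent or intermediate fraction in range is farther away.
Largest k: floor((10 - q_0)/q_1) = floor((10 - 1)/10) = 0.
Since k = 0, no intermediate fraction beyond p_1/q_1 has denominator <= 10, so the convergent 41/10 is the closest (its error is |86*10 - 41*21|/(21*10) = 1/210).

41/10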